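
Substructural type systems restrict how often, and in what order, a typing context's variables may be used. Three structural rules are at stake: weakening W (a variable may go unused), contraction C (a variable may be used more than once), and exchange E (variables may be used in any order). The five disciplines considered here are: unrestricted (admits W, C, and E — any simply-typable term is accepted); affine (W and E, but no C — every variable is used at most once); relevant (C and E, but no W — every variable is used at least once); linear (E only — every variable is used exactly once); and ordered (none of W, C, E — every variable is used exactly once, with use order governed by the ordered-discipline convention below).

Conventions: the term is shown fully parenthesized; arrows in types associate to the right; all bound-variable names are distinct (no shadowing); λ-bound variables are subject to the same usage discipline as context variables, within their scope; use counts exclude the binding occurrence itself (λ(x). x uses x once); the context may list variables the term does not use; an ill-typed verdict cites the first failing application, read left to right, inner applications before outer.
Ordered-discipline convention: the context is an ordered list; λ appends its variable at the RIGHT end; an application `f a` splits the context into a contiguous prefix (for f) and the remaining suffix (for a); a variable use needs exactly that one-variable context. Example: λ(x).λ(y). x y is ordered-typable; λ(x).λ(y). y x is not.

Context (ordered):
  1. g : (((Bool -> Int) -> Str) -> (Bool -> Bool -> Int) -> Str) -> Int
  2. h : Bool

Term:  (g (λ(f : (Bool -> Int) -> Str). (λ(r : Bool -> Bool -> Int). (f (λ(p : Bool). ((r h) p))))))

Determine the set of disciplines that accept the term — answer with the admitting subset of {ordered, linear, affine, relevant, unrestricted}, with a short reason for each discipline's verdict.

accepted by: linear, affine, relevant, unrestricted
counts: g: 1, h: 1, f [bound]: 1, r [bound]: 1, p [bound]: 1
left-to-right use order: g, f, r, h, p
typing: ✓ — Int
ordered ✗ (needs exchange: uses follow g, f, r, h, p)
linear ✓ (single use per variable (g, h, f, r, p))
affine ✓ (g, h, f, r, p: no repeats, contraction unneeded)
relevant ✓ (at least one use each (g, h, f, r, p))
unrestricted ✓ (typability at Int is all that's needed)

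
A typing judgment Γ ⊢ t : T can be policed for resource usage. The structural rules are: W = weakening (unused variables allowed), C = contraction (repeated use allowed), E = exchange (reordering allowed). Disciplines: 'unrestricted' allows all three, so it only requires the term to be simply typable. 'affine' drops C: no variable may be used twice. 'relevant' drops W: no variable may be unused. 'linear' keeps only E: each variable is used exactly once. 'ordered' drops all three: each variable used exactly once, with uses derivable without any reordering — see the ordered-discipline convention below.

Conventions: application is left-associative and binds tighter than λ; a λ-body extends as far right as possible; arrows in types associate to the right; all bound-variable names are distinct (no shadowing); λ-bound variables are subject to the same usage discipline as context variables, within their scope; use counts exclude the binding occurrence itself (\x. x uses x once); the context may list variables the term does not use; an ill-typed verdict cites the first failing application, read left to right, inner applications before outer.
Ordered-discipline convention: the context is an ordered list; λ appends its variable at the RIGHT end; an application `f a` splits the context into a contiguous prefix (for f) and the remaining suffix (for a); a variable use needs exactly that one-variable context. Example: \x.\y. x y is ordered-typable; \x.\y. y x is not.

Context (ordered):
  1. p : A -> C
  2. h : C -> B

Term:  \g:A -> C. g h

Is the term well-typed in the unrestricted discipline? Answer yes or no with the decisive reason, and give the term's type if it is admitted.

no — not simply typable
use counts: p ×0, h ×1, g [bound] ×1
order of uses: g, h
typing: ill-typed: an application expects A but receives C -> B
across the five disciplines: ordered ✗ · linear ✗ · affine ✗ · relevant ✗ · unrestricted ✗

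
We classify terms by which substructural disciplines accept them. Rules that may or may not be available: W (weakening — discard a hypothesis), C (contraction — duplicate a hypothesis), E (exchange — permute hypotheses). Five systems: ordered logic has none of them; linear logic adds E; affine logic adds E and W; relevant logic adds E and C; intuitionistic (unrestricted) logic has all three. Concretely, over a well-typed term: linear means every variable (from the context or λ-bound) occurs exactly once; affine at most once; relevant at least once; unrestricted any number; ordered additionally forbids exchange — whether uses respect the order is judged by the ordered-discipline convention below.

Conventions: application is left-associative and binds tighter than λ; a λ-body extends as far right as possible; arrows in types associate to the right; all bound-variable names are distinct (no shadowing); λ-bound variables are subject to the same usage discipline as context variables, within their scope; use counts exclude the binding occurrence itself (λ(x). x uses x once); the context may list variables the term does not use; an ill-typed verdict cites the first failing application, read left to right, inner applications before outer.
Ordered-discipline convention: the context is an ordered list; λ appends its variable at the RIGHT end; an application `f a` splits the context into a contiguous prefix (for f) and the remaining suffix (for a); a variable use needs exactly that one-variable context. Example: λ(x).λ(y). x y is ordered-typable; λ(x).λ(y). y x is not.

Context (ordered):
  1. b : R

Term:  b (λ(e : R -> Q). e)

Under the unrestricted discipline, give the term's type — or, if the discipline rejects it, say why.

not well-typed under unrestricted — a type mismatch blocks all five
counts: b ×1, e [bound] ×1
order of uses: b, e
typing: ill-typed: can't apply a value of type R
all disciplines: ordered ✗ | linear ✗ | affine ✗ | relevant ✗ | unrestricted ✗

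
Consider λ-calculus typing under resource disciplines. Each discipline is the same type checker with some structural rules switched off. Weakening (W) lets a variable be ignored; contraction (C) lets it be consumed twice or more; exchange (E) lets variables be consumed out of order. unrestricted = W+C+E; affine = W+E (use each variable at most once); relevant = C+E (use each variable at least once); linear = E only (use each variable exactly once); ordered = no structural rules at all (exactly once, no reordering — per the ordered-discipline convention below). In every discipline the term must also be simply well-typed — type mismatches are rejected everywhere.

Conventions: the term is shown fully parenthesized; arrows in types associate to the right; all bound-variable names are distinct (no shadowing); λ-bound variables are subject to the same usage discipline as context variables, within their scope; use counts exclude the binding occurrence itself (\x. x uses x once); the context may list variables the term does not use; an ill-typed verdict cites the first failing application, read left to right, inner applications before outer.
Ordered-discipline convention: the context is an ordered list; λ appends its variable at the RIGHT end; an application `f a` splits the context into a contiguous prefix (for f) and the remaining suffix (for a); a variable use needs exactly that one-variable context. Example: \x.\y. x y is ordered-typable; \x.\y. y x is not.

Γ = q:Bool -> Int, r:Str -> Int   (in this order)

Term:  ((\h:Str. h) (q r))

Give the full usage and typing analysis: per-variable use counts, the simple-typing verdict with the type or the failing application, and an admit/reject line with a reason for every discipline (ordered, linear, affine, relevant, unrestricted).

usage: q=1, r=1, h [bound]=1
use order (left to right): h, q, r
typing: ill-typed: an application expects Bool but receives Str -> Int
ordered: ✗ — a type mismatch blocks all five
linear: ✗ — the type mismatch rejects it
affine: ✗ — not simply typable
relevant: ✗ — fails simple typing
unrestricted: ✗ — a type mismatch blocks all five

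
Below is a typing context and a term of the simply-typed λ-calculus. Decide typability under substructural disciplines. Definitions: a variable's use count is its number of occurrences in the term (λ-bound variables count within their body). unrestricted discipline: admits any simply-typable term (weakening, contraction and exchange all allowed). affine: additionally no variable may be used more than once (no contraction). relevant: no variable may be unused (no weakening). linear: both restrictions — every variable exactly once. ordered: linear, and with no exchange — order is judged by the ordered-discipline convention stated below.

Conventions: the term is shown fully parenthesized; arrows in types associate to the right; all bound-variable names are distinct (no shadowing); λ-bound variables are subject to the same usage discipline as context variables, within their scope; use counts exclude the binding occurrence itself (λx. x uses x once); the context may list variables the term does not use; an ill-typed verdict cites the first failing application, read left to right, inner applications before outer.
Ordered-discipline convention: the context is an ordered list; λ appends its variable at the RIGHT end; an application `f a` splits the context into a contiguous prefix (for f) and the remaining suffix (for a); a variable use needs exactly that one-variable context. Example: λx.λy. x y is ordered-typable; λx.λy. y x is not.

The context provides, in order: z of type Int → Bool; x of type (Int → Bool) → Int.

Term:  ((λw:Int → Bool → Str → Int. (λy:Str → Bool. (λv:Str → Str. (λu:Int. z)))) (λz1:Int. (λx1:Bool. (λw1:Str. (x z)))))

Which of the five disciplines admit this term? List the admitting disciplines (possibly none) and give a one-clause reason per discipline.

admitted in: unrestricted
use counts: z=2, x=1, w (bound)=0, y (bound)=0, v (bound)=0, u (bound)=0, z1 (bound)=0, x1 (bound)=0, w1 (bound)=0
left-to-right use order: z, x, z
typing: ✓ — (Str → Bool) → (Str → Str) → Int → Int → Bool
ordered ✗ (uses contraction: z ×2; w, y, v, u, z1, x1, w1 left unused)
linear ✗ (uses contraction: z ×2; w, y, v, u, z1, x1, w1 left unused)
affine ✗ (uses contraction: z ×2)
relevant ✗ (w, y, v, u, z1, x1, w1 left unused)
unrestricted ✓ (type-checks ((Str → Bool) → (Str → Str) → Int → Int → Bool) and nothing is barred)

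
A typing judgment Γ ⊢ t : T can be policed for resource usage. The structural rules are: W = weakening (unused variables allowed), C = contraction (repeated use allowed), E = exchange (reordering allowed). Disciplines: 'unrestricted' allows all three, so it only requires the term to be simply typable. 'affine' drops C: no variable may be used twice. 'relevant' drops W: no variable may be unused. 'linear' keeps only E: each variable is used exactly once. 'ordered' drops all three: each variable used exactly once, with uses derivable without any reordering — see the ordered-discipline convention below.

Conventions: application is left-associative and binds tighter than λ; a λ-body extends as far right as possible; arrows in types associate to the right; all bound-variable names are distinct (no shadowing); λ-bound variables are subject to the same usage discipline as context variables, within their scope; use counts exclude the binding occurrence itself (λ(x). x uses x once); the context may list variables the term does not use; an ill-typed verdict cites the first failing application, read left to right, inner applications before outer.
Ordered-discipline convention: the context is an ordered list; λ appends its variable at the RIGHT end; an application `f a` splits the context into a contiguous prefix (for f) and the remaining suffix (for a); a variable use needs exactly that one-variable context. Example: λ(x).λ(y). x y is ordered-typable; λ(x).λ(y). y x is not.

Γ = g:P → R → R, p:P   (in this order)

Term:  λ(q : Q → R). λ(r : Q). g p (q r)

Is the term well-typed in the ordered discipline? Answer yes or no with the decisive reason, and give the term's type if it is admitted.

yes — g, p, q, r once each; derivable with no W/C/E; term : (Q → R) → Q → R
variable uses: g: 1×, p: 1×, q (λ-bound): 1×, r (λ-bound): 1×
use order (left to right): g, p, q, r
typing: ✓ — (Q → R) → Q → R
across the five disciplines: ordered ✓; linear ✓; affine ✓; relevant ✓; unrestricted ✓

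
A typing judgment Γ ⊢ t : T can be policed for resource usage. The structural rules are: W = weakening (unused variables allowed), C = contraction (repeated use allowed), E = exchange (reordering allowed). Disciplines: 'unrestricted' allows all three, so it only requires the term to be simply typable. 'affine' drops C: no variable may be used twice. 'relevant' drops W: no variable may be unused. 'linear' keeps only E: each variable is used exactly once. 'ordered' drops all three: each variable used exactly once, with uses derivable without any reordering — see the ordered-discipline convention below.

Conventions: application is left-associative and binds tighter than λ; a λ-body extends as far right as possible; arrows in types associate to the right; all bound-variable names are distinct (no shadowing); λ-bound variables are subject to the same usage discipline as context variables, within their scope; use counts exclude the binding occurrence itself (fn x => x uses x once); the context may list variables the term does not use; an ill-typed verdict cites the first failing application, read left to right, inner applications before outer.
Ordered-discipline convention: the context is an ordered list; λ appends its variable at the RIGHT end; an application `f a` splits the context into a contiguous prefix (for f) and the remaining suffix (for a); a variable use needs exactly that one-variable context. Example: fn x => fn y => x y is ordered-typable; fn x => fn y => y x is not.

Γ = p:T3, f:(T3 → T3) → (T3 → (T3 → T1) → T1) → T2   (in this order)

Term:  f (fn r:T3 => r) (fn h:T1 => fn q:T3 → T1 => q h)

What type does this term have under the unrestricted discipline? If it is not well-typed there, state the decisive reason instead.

not well-typed under unrestricted — a type mismatch blocks all five
use counts: p: 0×; f: 1×; r (bound): 1×; h (bound): 1×; q (bound): 1×
uses in reading order: f, r, q, h
typing: ill-typed: an argument T1 mismatches the expected T3
per-discipline verdicts: ordered ✗ | linear ✗ | affine ✗ | relevant ✗ | unrestricted ✗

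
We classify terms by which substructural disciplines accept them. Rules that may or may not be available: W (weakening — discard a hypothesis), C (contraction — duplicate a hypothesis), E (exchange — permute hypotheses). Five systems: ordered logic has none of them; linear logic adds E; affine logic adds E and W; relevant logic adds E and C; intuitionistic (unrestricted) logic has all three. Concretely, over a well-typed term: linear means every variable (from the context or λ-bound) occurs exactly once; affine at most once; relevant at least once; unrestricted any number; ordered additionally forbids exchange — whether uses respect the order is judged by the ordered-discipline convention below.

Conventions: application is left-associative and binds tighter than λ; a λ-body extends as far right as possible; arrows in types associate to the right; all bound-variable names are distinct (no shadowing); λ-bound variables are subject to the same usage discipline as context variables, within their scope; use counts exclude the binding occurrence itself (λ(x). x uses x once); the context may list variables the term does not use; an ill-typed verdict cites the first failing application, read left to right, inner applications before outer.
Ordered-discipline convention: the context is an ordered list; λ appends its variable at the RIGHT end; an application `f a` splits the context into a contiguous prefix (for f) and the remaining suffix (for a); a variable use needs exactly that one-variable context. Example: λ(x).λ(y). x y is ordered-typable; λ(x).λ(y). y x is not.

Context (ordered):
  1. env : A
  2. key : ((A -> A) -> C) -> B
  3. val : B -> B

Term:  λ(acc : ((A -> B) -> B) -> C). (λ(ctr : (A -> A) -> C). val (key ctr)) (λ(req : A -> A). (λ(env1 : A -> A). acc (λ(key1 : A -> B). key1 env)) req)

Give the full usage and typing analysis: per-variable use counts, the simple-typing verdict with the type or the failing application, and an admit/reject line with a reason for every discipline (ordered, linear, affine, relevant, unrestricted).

variable uses: env ×1, key ×1, val ×1, acc (bound) ×1, ctr (bound) ×1, req (bound) ×1, env1 (bound) ×0, key1 (bound) ×1
uses in reading order: val, key, ctr, acc, key1, env, req
typing: well-typed at (((A -> B) -> B) -> C) -> B
ordered: ✗ — env1 never used (weakening)
linear: ✗ — env1 never used (weakening)
affine: ✓ — env, key, val, acc, ctr, req, env1, key1: no repeats, contraction unneeded
relevant: ✗ — env1 never used (weakening)
unrestricted: ✓ — typability at (((A -> B) -> B) -> C) -> B is all that's needed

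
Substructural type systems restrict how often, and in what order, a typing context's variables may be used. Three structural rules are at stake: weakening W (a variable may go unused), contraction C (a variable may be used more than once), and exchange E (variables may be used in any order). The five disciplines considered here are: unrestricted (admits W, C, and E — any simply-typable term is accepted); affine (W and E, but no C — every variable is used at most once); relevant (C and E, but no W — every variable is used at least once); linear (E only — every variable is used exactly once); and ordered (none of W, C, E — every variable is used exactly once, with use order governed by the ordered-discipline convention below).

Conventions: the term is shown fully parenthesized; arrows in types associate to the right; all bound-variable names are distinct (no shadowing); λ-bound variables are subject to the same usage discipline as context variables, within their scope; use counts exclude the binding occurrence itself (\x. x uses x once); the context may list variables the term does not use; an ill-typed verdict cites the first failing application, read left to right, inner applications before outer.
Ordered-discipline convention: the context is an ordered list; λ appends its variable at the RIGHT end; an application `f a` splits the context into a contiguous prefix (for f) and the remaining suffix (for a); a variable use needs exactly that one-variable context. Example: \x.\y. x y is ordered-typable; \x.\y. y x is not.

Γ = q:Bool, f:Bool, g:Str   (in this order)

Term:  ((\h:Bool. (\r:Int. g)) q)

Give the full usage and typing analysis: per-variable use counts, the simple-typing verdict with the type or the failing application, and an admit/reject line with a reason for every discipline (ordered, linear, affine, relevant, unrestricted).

use counts: q ×1, f ×0, g ×1, h (bound) ×0, r (bound) ×0
left-to-right use order: g, q
typing: well-typed — term : Int → Str
ordered ✗ (f, h, r left unused)
linear ✗ (f, h, r left unused)
affine ✓ (no duplicate uses among q, f, g, h, r)
relevant ✗ (f, h, r left unused)
unrestricted ✓ (simply typable at Int → Str; W, C, E all held)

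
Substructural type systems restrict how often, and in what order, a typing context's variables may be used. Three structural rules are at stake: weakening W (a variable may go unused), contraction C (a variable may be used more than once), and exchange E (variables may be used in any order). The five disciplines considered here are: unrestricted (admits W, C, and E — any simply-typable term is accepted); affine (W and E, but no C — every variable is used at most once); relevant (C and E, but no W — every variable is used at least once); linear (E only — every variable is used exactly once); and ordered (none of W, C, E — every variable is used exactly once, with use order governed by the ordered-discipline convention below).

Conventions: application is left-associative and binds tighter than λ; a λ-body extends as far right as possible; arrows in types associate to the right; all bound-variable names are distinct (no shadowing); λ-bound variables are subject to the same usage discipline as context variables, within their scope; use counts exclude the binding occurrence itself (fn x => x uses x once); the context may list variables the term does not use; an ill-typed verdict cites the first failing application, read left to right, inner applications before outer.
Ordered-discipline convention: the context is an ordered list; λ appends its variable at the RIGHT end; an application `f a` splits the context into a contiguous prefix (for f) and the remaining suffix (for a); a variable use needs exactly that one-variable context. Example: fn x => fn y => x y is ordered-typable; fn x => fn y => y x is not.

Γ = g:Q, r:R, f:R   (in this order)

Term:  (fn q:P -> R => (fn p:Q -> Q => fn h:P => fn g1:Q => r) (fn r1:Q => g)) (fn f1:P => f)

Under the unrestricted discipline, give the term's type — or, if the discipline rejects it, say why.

term : P -> Q -> R
variable uses: g ×1, r ×1, f ×1, q (bound) ×0, p (bound) ×0, h (bound) ×0, g1 (bound) ×0, r1 (bound) ×0, f1 (bound) ×0
order of uses: r, g, f
typing: the term checks, with type P -> Q -> R
summary: ordered ✗; linear ✗; affine ✓; relevant ✗; unrestricted ✓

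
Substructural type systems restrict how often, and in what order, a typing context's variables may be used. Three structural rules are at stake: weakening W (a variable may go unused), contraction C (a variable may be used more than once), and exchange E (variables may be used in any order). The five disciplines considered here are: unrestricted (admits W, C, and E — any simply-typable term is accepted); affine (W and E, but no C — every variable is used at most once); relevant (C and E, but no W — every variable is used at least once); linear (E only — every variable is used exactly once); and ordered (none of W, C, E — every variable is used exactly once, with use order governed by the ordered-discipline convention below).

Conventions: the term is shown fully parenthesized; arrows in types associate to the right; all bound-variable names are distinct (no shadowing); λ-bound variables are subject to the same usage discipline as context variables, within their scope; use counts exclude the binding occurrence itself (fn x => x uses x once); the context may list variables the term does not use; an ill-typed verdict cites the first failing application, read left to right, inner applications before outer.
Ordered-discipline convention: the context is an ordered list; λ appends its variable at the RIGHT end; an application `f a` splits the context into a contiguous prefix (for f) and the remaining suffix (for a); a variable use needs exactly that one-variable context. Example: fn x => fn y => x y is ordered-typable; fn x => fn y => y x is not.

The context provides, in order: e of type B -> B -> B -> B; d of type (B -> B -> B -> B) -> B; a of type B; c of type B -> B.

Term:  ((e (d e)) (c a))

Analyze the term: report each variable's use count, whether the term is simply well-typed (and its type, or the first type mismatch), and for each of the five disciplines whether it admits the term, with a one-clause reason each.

use counts: e=2, d=1, a=1, c=1
order of uses: e, d, e, c, a
typing: ✓ — B -> B
ordered: ✗ — needs contraction — e ×2
linear: ✗ — needs contraction — e ×2
affine: ✗ — needs contraction — e ×2
relevant: ✓ — e, d, a, c: all used, weakening unneeded
unrestricted: ✓ — simply typable at B -> B; W, C, E all held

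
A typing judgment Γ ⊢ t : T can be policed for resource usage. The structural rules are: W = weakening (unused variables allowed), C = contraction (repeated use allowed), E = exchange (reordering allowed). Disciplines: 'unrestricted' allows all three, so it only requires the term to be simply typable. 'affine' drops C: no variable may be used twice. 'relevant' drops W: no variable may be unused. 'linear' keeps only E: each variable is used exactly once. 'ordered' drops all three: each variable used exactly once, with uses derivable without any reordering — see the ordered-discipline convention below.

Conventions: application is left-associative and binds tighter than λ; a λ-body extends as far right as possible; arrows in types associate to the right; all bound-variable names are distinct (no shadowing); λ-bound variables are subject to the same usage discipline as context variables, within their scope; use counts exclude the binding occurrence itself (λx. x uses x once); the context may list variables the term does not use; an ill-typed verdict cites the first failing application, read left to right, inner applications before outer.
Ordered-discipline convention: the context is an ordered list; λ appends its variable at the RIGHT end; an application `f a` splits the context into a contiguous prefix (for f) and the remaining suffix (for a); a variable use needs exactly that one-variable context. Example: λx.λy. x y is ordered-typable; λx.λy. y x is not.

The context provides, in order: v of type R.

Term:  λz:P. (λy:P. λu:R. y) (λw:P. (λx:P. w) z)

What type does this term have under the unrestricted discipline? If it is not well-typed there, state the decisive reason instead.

not well-typed under unrestricted — fails simple typing
variable uses: v: 0; z [bound]: 1; y [bound]: 1; u [bound]: 0; w [bound]: 1; x [bound]: 0
use order (left to right): y, w, z
typing: ill-typed: argument of type P → P where P is required
summary: ordered ✗ · linear ✗ · affine ✗ · relevant ✗ · unrestricted ✗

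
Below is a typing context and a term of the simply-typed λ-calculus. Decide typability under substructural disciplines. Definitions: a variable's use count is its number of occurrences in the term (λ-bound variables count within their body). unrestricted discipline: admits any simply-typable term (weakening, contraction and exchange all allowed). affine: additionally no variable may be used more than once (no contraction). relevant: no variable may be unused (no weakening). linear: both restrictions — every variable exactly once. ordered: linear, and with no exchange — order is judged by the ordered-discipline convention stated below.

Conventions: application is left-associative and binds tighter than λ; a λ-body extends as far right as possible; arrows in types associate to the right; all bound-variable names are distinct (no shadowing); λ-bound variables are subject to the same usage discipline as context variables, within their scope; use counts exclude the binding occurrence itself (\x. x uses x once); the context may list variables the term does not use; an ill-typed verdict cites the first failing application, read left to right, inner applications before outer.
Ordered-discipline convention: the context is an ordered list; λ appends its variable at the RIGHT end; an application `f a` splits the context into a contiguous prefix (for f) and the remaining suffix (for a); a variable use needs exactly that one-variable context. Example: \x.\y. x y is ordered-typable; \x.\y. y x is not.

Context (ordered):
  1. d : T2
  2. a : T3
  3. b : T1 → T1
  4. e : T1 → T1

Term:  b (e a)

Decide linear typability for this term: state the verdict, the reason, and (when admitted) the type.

no — a type mismatch blocks all five
counts: d: 0×, a: 1×, b: 1×, e: 1×
order of uses: b, e, a
typing: ill-typed: a function awaiting T1 gets T3
all disciplines: ordered ✗; linear ✗; affine ✗; relevant ✗; unrestricted ✗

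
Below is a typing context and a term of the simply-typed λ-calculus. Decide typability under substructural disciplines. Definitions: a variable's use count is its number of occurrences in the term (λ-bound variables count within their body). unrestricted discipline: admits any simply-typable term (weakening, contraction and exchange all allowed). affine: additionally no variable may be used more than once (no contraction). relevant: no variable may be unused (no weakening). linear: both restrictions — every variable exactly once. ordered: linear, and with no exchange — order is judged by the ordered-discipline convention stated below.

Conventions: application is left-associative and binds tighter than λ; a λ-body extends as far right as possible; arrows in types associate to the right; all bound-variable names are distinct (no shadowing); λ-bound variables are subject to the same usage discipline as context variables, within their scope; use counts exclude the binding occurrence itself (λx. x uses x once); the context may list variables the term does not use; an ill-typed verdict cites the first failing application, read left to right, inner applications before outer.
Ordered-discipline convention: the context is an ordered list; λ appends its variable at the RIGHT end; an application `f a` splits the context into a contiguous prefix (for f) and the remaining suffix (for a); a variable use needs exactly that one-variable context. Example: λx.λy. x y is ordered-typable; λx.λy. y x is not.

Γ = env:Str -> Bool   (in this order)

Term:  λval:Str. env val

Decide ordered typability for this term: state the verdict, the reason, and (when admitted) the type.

yes — one use each (env, val); ordered split holds; term : Str -> Bool
counts: env: 1×; val (bound): 1×
left-to-right use order: env, val
typing: well-typed at Str -> Bool
per-discipline verdicts: ordered ✓ · linear ✓ · affine ✓ · relevant ✓ · unrestricted ✓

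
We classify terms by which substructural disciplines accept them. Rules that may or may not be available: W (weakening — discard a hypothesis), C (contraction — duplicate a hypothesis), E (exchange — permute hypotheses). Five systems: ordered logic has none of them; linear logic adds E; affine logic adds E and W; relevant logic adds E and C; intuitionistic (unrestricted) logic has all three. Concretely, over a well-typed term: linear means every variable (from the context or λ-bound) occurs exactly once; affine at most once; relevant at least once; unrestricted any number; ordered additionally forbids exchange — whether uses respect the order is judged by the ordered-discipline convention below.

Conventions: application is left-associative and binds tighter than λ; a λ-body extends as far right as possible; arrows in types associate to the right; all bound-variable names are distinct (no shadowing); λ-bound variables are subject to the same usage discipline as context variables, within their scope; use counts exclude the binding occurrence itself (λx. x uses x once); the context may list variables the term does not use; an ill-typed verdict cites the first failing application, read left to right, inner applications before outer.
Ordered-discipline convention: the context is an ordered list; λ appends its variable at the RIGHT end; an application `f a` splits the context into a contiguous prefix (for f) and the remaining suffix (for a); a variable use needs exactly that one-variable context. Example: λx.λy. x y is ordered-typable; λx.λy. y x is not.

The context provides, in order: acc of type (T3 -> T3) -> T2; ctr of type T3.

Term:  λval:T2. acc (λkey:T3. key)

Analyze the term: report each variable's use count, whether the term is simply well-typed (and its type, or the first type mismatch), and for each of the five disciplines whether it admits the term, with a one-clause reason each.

variable uses: acc: 1; ctr: 0; val (bound): 0; key (bound): 1
left-to-right use order: acc, key
typing: well-typed at T2 -> T2
ordered ✗ (needs weakening: ctr, val unused)
linear ✗ (needs weakening: ctr, val unused)
affine ✓ (acc, ctr, val, key: no repeats, contraction unneeded)
relevant ✗ (needs weakening: ctr, val unused)
unrestricted ✓ (typability at T2 -> T2 is all that's needed)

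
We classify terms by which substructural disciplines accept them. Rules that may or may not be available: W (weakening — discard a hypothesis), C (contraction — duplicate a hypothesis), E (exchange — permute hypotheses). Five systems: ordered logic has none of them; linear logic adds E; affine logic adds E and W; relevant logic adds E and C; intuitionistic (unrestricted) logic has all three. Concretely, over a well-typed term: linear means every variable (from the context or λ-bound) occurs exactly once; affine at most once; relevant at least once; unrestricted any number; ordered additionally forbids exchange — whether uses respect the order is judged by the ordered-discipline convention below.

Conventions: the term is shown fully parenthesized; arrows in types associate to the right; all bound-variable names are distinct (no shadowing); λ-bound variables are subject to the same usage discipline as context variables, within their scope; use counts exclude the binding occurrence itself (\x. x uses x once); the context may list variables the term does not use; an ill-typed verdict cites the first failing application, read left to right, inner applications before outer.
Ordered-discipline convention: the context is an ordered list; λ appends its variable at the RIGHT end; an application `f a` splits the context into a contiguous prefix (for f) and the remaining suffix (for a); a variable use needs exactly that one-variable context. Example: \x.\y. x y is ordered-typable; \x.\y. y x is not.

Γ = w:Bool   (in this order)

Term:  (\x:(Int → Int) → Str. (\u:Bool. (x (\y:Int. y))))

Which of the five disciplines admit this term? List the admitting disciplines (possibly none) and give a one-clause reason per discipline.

admitting disciplines: affine, unrestricted
use counts: w ×0, x [bound] ×1, u [bound] ×0, y [bound] ×1
uses in reading order: x, y
typing: the term checks, with type ((Int → Int) → Str) → Bool → Str
ordered: ✗, unused: w, u — weakening required
linear: ✗, unused: w, u — weakening required
affine: ✓, no duplicate uses among w, x, u, y
relevant: ✗, unused: w, u — weakening required
unrestricted: ✓, simply typable at ((Int → Int) → Str) → Bool → Str; W, C, E all held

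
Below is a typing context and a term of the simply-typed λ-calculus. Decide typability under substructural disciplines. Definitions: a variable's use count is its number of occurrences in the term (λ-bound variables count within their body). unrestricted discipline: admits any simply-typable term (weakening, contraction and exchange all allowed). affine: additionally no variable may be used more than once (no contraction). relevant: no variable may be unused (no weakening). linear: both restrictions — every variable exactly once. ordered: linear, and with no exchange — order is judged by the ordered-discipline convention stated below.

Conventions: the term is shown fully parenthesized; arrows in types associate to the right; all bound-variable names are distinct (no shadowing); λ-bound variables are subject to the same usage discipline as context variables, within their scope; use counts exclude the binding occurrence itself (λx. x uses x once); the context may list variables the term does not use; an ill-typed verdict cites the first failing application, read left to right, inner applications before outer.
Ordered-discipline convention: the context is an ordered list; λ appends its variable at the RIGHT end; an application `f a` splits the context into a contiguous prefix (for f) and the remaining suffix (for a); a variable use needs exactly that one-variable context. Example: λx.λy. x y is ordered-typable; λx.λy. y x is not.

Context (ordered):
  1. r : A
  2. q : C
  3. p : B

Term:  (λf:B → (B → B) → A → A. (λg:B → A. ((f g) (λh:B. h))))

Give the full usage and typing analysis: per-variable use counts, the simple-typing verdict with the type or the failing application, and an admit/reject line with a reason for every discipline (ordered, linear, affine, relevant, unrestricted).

usage: r=0; q=0; p=0; f (λ-bound)=1; g (λ-bound)=1; h (λ-bound)=1
order of uses: f, g, h
typing: ill-typed: an application expects B but receives B → A
ordered ✗ (the type mismatch rejects it)
linear ✗ (not simply typable)
affine ✗ (fails simple typing)
relevant ✗ (a type mismatch blocks all five)
unrestricted ✗ (the type mismatch rejects it)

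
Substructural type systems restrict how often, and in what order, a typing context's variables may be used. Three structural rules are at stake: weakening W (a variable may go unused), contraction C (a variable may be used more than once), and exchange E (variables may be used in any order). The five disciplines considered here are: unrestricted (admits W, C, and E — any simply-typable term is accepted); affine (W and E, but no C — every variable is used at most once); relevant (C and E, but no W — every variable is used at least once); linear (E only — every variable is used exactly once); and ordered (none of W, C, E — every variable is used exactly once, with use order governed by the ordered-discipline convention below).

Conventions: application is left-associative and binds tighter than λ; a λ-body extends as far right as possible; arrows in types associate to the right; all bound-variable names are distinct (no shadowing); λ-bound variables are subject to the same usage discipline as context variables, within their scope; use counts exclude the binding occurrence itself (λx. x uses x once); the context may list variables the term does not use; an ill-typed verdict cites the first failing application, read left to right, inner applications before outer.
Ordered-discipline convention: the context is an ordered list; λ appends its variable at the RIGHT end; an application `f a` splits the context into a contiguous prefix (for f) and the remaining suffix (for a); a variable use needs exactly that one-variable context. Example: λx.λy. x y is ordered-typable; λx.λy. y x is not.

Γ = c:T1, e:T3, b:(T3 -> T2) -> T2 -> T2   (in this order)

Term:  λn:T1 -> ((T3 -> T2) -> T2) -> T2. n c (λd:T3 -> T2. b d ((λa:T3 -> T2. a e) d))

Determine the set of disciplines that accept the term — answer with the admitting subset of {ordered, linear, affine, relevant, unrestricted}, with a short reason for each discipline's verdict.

admitting disciplines: relevant, unrestricted
use counts: c: 1; e: 1; b: 1; n [bound]: 1; d [bound]: 2; a [bound]: 1
left-to-right use order: n, c, b, d, a, e, d
typing: the term checks, with type (T1 -> ((T3 -> T2) -> T2) -> T2) -> T2
ordered: ✗, needs contraction — d ×2
linear: ✗, needs contraction — d ×2
affine: ✗, needs contraction — d ×2
relevant: ✓, every one of c, e, b, n, d, a appears
unrestricted: ✓, typability at (T1 -> ((T3 -> T2) -> T2) -> T2) -> T2 is all that's needed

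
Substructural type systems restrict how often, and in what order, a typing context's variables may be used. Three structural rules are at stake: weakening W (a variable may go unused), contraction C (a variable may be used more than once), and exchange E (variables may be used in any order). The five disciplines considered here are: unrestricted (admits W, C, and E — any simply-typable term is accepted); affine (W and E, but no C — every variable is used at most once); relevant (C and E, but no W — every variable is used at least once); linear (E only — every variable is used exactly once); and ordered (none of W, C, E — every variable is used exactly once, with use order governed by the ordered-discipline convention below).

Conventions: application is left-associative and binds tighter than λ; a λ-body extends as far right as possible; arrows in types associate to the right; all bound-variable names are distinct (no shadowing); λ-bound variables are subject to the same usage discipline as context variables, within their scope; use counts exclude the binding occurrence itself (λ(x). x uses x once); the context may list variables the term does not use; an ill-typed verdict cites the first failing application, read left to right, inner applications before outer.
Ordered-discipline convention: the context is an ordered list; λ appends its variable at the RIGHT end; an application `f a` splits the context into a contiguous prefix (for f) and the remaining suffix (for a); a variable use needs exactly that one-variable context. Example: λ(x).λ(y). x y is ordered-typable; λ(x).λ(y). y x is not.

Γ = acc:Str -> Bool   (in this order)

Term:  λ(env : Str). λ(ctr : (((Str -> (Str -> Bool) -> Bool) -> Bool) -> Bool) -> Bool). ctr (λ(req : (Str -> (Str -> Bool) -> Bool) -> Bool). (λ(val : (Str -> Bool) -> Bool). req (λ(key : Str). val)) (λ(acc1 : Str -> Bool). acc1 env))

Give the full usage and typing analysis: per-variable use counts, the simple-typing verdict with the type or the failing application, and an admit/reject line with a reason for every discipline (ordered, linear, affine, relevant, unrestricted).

variable uses: acc=0, env (λ-bound)=1, ctr (λ-bound)=1, req (λ-bound)=1, val (λ-bound)=1, key (λ-bound)=0, acc1 (λ-bound)=1
use order (left to right): ctr, req, val, acc1, env
typing: ✓ — Str -> ((((Str -> (Str -> Bool) -> Bool) -> Bool) -> Bool) -> Bool) -> Bool
ordered: ✗ — acc, key left unused
linear: ✗ — acc, key left unused
affine: ✓ — none of acc, env, ctr, req, val, key, acc1 used more than once
relevant: ✗ — acc, key left unused
unrestricted: ✓ — well-typed at Str -> ((((Str -> (Str -> Bool) -> Bool) -> Bool) -> Bool) -> Bool) -> Bool; no restrictions here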